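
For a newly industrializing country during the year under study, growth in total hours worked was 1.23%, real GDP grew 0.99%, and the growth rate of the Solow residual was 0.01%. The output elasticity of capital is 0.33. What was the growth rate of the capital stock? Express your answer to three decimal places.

0.472%

Labor's share = 1 − 0.33 = 0.67.
gY = gA + 0.67×1.23 + 0.33×g.
0.33×g = 0.99 − 0.01 − 0.8241 = 0.1559.
g = 0.1559 / 0.33 = 0.47242%.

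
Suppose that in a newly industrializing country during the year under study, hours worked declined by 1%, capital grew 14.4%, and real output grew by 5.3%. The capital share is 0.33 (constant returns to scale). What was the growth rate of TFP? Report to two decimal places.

Labor's share = 1 − 0.33 = 0.67.
Capital: 0.33 × 14.4 = 4.752 pp.
Hours worked: 0.67 × (-1) = -0.67 pp.
TFP growth = 5.3 − 4.082 = 1.218%.

TFP growth was 1.22%.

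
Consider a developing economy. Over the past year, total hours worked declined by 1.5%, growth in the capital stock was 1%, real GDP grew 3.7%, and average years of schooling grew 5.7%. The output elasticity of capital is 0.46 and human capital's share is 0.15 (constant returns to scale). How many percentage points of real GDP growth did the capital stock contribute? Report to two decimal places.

Contribution = share × growth = 0.46 × 1 = 0.46 pp.

0.46 percentage points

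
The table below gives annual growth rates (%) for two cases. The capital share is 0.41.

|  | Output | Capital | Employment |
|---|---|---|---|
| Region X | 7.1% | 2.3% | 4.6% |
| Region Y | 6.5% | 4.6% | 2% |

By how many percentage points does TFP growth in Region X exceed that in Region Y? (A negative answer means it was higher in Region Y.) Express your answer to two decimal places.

Labor's share = 1 − 0.41 = 0.59.
Region X: TFP = 7.1 − 0.943 − 2.714 = 3.443%.
Region Y: TFP = 6.5 − 1.886 − 1.18 = 3.434%.
Difference = 3.443 − (3.434) = 0.009 pp.

0.01 percentage points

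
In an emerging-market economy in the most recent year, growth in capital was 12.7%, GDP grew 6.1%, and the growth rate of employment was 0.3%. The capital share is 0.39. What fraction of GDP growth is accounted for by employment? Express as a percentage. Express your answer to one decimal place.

Labor's share = 1 − 0.39 = 0.61.
Employment contributed 0.61 × 0.3 = 0.183 pp.
Share of growth = 0.183 / 6.1 × 100 = 3%.

3.0%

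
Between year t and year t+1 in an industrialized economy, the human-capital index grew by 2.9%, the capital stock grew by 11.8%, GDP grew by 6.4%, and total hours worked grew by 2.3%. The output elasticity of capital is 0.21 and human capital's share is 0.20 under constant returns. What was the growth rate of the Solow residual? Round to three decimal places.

Labor's share = 1 − 0.21 − 0.2 = 0.59.
The capital stock: 0.21 × 11.8 = 2.478 pp.
The human-capital index: 0.2 × 2.9 = 0.58 pp.
Total hours worked: 0.59 × 2.3 = 1.357 pp.
TFP growth = 6.4 − 4.415 = 1.985%.

1.985%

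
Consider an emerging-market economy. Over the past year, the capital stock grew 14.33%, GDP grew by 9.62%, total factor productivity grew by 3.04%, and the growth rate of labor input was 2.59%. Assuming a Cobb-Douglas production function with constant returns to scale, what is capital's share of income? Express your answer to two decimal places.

α = 0.34

gY = gA + α·gK + (1−α)·gL, so gY − gA − gL = α(gK − gL).
9.62 − 3.04 − 2.59 = α × (14.33 − 2.59).
3.99 = 11.74 α, so α = 0.3399.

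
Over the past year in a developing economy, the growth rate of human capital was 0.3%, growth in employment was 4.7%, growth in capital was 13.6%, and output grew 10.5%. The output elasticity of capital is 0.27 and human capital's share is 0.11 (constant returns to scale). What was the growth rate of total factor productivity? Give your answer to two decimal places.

3.88%

Labor's share = 1 − 0.27 − 0.11 = 0.62.
Capital: 0.27 × 13.6 = 3.672 pp.
Human capital: 0.11 × 0.3 = 0.033 pp.
Employment: 0.62 × 4.7 = 2.914 pp.
TFP growth = 10.5 − 6.619 = 3.881%.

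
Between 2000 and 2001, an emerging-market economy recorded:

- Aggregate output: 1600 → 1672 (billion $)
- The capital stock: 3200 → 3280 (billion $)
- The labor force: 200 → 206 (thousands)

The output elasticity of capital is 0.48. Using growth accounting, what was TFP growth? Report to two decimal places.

Aggregate output growth = (1672 − 1600) / 1600 = 4.5%.
The capital stock growth = (3280 − 3200) / 3200 = 2.5%.
The labor force growth = (206 − 200) / 200 = 3%.
Labor's share = 1 − 0.48 = 0.52.
The capital stock: 0.48 × 2.5 = 1.2 pp.
The labor force: 0.52 × 3 = 1.56 pp.
TFP growth = 4.5 − 2.76 = 1.74%.

TFP grew 1.74%.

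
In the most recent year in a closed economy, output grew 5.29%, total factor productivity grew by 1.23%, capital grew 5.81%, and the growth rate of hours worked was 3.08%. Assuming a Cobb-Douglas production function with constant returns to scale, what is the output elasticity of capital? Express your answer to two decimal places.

The output elasticity of capital is 0.36.

gY = gA + α·gK + (1−α)·gL, so gY − gA − gL = α(gK − gL).
5.29 − 1.23 − 3.08 = α × (5.81 − 3.08).
0.98 = 2.73 α, so α = 0.359.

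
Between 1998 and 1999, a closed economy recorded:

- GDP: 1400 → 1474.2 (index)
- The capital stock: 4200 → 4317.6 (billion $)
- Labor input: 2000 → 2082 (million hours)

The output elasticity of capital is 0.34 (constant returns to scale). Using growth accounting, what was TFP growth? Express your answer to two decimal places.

GDP growth = (1474.2 − 1400) / 1400 = 5.3%.
The capital stock growth = (4317.6 − 4200) / 4200 = 2.8%.
Labor input growth = (2082 − 2000) / 2000 = 4.1%.
Labor's share = 1 − 0.34 = 0.66.
The capital stock: 0.34 × 2.8 = 0.952 pp.
Labor input: 0.66 × 4.1 = 2.706 pp.
TFP growth = 5.3 − 3.658 = 1.642%.

1.64%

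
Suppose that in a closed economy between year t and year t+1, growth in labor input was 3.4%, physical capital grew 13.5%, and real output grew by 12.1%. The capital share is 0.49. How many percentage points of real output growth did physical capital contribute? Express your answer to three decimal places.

Contribution = share × growth = 0.49 × 13.5 = 6.615 pp.

6.615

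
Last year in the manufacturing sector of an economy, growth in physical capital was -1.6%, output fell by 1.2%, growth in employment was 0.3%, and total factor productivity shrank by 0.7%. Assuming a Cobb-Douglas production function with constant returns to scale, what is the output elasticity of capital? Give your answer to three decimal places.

0.421

gY = gA + α·gK + (1−α)·gL, so gY − gA − gL = α(gK − gL).
-1.2 + 0.7 − 0.3 = α × (-1.6 − 0.3).
-0.8 = -1.9 α, so α = 0.42105.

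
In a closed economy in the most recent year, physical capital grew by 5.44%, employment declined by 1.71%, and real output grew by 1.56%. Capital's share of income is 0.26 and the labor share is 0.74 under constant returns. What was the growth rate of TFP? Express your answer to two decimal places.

Labor's share = 1 − 0.26 = 0.74.
Physical capital: 0.26 × 5.44 = 1.4144 pp.
Employment: 0.74 × (-1.71) = -1.2654 pp.
TFP growth = 1.56 − 0.149 = 1.411%.

TFP growth was 1.41%.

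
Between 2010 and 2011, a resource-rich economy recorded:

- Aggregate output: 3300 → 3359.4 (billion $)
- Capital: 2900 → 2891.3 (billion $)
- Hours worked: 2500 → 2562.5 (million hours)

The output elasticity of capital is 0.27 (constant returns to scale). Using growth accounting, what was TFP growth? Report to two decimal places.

Aggregate output growth = (3359.4 − 3300) / 3300 = 1.8%.
Capital growth = (2891.3 − 2900) / 2900 = -0.3%.
Hours worked growth = (2562.5 − 2500) / 2500 = 2.5%.
Labor's share = 1 − 0.27 = 0.73.
Capital: 0.27 × (-0.3) = -0.081 pp.
Hours worked: 0.73 × 2.5 = 1.825 pp.
TFP growth = 1.8 − 1.744 = 0.056%.

0.06%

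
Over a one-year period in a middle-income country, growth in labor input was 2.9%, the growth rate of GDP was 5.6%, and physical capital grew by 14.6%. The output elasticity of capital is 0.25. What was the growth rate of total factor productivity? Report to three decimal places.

-0.225%

Labor's share = 1 − 0.25 = 0.75.
Physical capital: 0.25 × 14.6 = 3.65 pp.
Labor input: 0.75 × 2.9 = 2.175 pp.
TFP growth = 5.6 − 5.825 = -0.225%.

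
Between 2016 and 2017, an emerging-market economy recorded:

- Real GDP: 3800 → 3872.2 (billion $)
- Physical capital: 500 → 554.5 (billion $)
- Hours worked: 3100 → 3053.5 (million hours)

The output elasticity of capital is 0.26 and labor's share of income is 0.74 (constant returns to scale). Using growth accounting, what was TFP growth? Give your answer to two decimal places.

TFP growth was 0.18%.

Real GDP growth = (3872.2 − 3800) / 3800 = 1.9%.
Physical capital growth = (554.5 − 500) / 500 = 10.9%.
Hours worked growth = (3053.5 − 3100) / 3100 = -1.5%.
Labor's share = 1 − 0.26 = 0.74.
Physical capital: 0.26 × 10.9 = 2.834 pp.
Hours worked: 0.74 × (-1.5) = -1.11 pp.
TFP growth = 1.9 − 1.724 = 0.176%.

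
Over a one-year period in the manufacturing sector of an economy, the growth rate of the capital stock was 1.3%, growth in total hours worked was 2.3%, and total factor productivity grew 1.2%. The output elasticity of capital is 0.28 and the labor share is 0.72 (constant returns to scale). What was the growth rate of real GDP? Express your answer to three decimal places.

3.220%

Labor's share = 1 − 0.28 = 0.72.
The capital stock: 0.28 × 1.3 = 0.364 pp.
Total hours worked: 0.72 × 2.3 = 1.656 pp.
Output growth = 1.2 + 2.02 = 3.22%.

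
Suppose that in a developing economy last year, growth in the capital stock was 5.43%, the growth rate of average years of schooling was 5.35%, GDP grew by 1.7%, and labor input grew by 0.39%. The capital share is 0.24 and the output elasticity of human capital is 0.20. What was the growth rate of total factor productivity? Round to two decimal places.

Labor's share = 1 − 0.24 − 0.2 = 0.56.
The capital stock: 0.24 × 5.43 = 1.3032 pp.
Average years of schooling: 0.2 × 5.35 = 1.07 pp.
Labor input: 0.56 × 0.39 = 0.2184 pp.
TFP growth = 1.7 − 2.5916 = -0.8916%.

-0.89%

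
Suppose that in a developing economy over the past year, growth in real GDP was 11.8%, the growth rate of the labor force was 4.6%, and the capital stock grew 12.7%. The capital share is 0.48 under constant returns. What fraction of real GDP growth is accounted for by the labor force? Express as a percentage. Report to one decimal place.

Labor's share = 1 − 0.48 = 0.52.
The labor force contributed 0.52 × 4.6 = 2.392 pp.
Share of growth = 2.392 / 11.8 × 100 = 20.271%.

The labor force accounted for 20.3% of growth.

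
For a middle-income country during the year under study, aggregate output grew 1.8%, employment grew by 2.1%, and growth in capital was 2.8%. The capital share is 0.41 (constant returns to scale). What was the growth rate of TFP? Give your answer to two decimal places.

Labor's share = 1 − 0.41 = 0.59.
Capital: 0.41 × 2.8 = 1.148 pp.
Employment: 0.59 × 2.1 = 1.239 pp.
TFP growth = 1.8 − 2.387 = -0.587%.

-0.59%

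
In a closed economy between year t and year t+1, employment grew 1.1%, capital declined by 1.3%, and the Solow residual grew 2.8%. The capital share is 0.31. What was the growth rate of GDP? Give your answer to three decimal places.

3.156%

Labor's share = 1 − 0.31 = 0.69.
Capital: 0.31 × (-1.3) = -0.403 pp.
Employment: 0.69 × 1.1 = 0.759 pp.
Output growth = 2.8 + 0.356 = 3.156%.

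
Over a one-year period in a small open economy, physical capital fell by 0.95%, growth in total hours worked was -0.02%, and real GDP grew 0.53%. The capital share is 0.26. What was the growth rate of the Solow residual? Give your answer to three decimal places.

Labor's share = 1 − 0.26 = 0.74.
Physical capital: 0.26 × (-0.95) = -0.247 pp.
Total hours worked: 0.74 × (-0.02) = -0.0148 pp.
TFP growth = 0.53 + 0.2618 = 0.7918%.

0.792%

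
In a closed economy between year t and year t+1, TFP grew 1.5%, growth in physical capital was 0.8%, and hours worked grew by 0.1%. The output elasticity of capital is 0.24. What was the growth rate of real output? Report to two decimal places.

Labor's share = 1 − 0.24 = 0.76.
Physical capital: 0.24 × 0.8 = 0.192 pp.
Hours worked: 0.76 × 0.1 = 0.076 pp.
Output growth = 1.5 + 0.268 = 1.768%.

1.77%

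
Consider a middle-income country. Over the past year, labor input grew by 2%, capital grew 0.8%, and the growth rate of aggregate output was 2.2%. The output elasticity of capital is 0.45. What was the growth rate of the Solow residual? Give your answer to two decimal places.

The Solow residual growth was 0.74%.

Labor's share = 1 − 0.45 = 0.55.
Capital: 0.45 × 0.8 = 0.36 pp.
Labor input: 0.55 × 2 = 1.1 pp.
TFP growth = 2.2 − 1.46 = 0.74%.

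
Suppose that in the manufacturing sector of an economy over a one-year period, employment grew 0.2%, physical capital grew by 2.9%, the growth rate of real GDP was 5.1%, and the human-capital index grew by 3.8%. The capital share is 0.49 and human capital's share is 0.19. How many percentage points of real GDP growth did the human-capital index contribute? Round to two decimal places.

Contribution = share × growth = 0.19 × 3.8 = 0.722 pp.

0.72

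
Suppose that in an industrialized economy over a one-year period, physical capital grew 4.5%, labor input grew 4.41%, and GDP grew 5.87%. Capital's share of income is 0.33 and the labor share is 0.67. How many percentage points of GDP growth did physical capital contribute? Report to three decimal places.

1.485

Contribution = share × growth = 0.33 × 4.5 = 1.485 pp.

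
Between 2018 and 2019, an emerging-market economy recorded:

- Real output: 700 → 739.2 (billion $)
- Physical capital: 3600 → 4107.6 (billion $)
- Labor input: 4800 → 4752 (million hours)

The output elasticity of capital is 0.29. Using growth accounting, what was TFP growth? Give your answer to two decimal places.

Real output growth = (739.2 − 700) / 700 = 5.6%.
Physical capital growth = (4107.6 − 3600) / 3600 = 14.1%.
Labor input growth = (4752 − 4800) / 4800 = -1%.
Labor's share = 1 − 0.29 = 0.71.
Physical capital: 0.29 × 14.1 = 4.089 pp.
Labor input: 0.71 × (-1) = -0.71 pp.
TFP growth = 5.6 − 3.379 = 2.221%.

2.22%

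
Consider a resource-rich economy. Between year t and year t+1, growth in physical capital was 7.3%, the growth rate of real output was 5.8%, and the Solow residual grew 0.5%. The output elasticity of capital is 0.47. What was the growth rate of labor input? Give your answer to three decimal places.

Labor's share = 1 − 0.47 = 0.53.
gY = gA + 0.47×7.3 + 0.53×g.
0.53×g = 5.8 − 0.5 − 3.431 = 1.869.
g = 1.869 / 0.53 = 3.52642%.

3.526%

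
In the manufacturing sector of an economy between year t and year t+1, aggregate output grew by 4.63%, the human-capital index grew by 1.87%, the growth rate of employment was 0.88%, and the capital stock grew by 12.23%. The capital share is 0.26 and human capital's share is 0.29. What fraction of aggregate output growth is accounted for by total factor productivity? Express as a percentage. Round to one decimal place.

Labor's share = 1 − 0.26 − 0.29 = 0.45.
The capital stock: 0.26 × 12.23 = 3.1798 pp.
The human-capital index: 0.29 × 1.87 = 0.5423 pp.
Employment: 0.45 × 0.88 = 0.396 pp.
TFP growth = 4.63 − 4.1181 = 0.5119%.
TFP share of growth = 0.5119 / 4.63 × 100 = 11.056%.

Total factor productivity accounted for 11.1% of growth.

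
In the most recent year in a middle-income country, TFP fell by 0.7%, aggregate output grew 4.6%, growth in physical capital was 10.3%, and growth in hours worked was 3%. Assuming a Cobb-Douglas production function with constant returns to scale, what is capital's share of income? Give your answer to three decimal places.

gY = gA + α·gK + (1−α)·gL, so gY − gA − gL = α(gK − gL).
4.6 + 0.7 − 3 = α × (10.3 − 3).
2.3 = 7.3 α, so α = 0.31507.

α = 0.315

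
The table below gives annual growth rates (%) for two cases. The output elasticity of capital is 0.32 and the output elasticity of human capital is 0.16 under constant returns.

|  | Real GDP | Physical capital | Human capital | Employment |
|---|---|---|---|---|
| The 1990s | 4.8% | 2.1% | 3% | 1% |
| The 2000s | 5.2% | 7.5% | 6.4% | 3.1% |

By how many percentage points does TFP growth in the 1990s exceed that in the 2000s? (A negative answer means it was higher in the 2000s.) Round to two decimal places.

Labor's share = 1 − 0.32 − 0.16 = 0.52.
The 1990s: TFP = 4.8 − 0.672 − 0.48 − 0.52 = 3.128%.
The 2000s: TFP = 5.2 − 2.4 − 1.024 − 1.612 = 0.164%.
Difference = 3.128 − (0.164) = 2.964 pp.

2.96 percentage points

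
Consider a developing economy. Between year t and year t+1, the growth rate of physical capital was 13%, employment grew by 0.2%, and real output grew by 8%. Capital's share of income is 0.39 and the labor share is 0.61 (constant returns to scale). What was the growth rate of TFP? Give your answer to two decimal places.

TFP growth was 2.81%.

Labor's share = 1 − 0.39 = 0.61.
Physical capital: 0.39 × 13 = 5.07 pp.
Employment: 0.61 × 0.2 = 0.122 pp.
TFP growth = 8 − 5.192 = 2.808%.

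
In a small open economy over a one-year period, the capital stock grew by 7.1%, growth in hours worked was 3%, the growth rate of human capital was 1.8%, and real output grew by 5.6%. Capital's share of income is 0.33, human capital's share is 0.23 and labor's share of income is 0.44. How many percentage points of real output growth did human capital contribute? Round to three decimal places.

Contribution = share × growth = 0.23 × 1.8 = 0.414 pp.

0.414 percentage points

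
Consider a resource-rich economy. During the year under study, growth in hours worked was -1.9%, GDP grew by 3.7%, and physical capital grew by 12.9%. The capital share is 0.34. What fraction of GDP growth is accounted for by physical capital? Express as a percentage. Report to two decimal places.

118.54%

Physical capital contributed 0.34 × 12.9 = 4.386 pp.
Share of growth = 4.386 / 3.7 × 100 = 118.5405%.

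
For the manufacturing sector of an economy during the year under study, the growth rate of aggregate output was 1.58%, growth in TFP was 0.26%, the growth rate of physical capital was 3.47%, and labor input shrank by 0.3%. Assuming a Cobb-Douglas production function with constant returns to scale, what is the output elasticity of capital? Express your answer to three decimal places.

gY = gA + α·gK + (1−α)·gL, so gY − gA − gL = α(gK − gL).
1.58 − 0.26 + 0.3 = α × (3.47 − (-0.3)).
1.62 = 3.77 α, so α = 0.42971.

α = 0.430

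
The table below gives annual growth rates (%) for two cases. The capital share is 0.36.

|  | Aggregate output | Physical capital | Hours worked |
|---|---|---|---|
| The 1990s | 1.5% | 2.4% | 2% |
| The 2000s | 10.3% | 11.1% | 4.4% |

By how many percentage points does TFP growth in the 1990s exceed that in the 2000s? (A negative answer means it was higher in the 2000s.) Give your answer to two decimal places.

-4.13 percentage points

Labor's share = 1 − 0.36 = 0.64.
The 1990s: TFP = 1.5 − 0.864 − 1.28 = -0.644%.
The 2000s: TFP = 10.3 − 3.996 − 2.816 = 3.488%.
Difference = -0.644 − (3.488) = -4.132 pp.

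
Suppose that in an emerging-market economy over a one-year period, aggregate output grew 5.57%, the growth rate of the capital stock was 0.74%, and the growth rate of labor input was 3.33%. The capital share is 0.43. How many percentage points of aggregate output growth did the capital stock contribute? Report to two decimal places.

0.32 pp

Contribution = share × growth = 0.43 × 0.74 = 0.3182 pp.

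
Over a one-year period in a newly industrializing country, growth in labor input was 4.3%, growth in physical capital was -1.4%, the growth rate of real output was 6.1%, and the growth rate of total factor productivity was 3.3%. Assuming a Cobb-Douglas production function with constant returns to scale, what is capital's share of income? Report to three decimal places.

gY = gA + α·gK + (1−α)·gL, so gY − gA − gL = α(gK − gL).
6.1 − 3.3 − 4.3 = α × (-1.4 − 4.3).
-1.5 = -5.7 α, so α = 0.26316.

Capital's share of income is 0.263.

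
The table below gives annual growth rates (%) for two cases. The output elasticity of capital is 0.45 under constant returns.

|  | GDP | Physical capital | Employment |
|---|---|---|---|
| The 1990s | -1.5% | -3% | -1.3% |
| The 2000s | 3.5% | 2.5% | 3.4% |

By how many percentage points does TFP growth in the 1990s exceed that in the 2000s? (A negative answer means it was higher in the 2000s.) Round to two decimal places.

Labor's share = 1 − 0.45 = 0.55.
The 1990s: TFP = -1.5 + 1.35 + 0.715 = 0.565%.
The 2000s: TFP = 3.5 − 1.125 − 1.87 = 0.505%.
Difference = 0.565 − (0.505) = 0.06 pp.

0.06 percentage points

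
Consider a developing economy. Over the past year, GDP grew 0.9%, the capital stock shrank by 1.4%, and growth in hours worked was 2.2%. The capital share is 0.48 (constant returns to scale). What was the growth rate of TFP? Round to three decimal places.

0.428%

Labor's share = 1 − 0.48 = 0.52.
The capital stock: 0.48 × (-1.4) = -0.672 pp.
Hours worked: 0.52 × 2.2 = 1.144 pp.
TFP growth = 0.9 − 0.472 = 0.428%.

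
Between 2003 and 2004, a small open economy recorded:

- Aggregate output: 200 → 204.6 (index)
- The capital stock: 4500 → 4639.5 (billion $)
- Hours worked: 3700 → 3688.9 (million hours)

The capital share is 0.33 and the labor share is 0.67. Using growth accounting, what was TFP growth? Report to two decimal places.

TFP grew 1.48%.

Aggregate output growth = (204.6 − 200) / 200 = 2.3%.
The capital stock growth = (4639.5 − 4500) / 4500 = 3.1%.
Hours worked growth = (3688.9 − 3700) / 3700 = -0.3%.
Labor's share = 1 − 0.33 = 0.67.
The capital stock: 0.33 × 3.1 = 1.023 pp.
Hours worked: 0.67 × (-0.3) = -0.201 pp.
TFP growth = 2.3 − 0.822 = 1.478%.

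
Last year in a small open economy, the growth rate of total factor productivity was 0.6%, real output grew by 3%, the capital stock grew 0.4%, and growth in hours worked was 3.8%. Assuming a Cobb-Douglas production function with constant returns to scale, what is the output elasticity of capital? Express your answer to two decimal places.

gY = gA + α·gK + (1−α)·gL, so gY − gA − gL = α(gK − gL).
3 − 0.6 − 3.8 = α × (0.4 − 3.8).
-1.4 = -3.4 α, so α = 0.4118.

The output elasticity of capital is 0.41.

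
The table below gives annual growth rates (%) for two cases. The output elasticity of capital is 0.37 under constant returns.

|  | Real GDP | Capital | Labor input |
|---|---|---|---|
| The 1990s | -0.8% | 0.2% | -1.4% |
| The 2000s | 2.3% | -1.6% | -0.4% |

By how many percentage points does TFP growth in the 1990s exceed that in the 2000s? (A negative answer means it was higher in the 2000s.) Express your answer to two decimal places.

Labor's share = 1 − 0.37 = 0.63.
The 1990s: TFP = -0.8 − 0.074 + 0.882 = 0.008%.
The 2000s: TFP = 2.3 + 0.592 + 0.252 = 3.144%.
Difference = 0.008 − (3.144) = -3.136 pp.

-3.14 percentage points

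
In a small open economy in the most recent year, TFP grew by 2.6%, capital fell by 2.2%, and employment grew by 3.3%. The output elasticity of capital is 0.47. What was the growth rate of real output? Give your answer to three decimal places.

Labor's share = 1 − 0.47 = 0.53.
Capital: 0.47 × (-2.2) = -1.034 pp.
Employment: 0.53 × 3.3 = 1.749 pp.
Output growth = 2.6 + 0.715 = 3.315%.

3.315%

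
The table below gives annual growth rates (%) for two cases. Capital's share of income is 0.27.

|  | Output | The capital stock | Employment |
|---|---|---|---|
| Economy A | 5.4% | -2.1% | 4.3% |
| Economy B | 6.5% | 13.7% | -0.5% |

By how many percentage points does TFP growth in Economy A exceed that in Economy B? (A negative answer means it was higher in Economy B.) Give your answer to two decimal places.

-0.34 percentage points

Labor's share = 1 − 0.27 = 0.73.
Economy A: TFP = 5.4 + 0.567 − 3.139 = 2.828%.
Economy B: TFP = 6.5 − 3.699 + 0.365 = 3.166%.
Difference = 2.828 − (3.166) = -0.338 pp.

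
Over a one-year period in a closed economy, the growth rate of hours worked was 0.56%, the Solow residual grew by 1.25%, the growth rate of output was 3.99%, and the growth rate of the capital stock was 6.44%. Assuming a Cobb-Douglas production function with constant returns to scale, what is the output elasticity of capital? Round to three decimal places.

The output elasticity of capital is 0.371.

gY = gA + α·gK + (1−α)·gL, so gY − gA − gL = α(gK − gL).
3.99 − 1.25 − 0.56 = α × (6.44 − 0.56).
2.18 = 5.88 α, so α = 0.37075.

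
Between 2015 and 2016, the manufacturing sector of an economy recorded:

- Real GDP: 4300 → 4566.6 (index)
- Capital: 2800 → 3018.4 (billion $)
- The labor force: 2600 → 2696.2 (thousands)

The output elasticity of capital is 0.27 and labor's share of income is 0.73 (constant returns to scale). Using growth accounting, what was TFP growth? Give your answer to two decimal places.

TFP growth was 1.39%.

Real GDP growth = (4566.6 − 4300) / 4300 = 6.2%.
Capital growth = (3018.4 − 2800) / 2800 = 7.8%.
The labor force growth = (2696.2 − 2600) / 2600 = 3.7%.
Labor's share = 1 − 0.27 = 0.73.
Capital: 0.27 × 7.8 = 2.106 pp.
The labor force: 0.73 × 3.7 = 2.701 pp.
TFP growth = 6.2 − 4.807 = 1.393%.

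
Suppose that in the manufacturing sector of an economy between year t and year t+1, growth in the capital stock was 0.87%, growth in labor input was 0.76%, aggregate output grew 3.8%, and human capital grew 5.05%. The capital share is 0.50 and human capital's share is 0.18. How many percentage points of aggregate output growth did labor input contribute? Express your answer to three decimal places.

0.243 pp

Labor's share = 1 − 0.5 − 0.18 = 0.32.
Contribution = share × growth = 0.32 × 0.76 = 0.2432 pp.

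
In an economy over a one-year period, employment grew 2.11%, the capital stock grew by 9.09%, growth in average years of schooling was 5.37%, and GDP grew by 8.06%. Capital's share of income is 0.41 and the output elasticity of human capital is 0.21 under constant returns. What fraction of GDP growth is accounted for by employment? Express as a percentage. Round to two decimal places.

Labor's share = 1 − 0.41 − 0.21 = 0.38.
Employment contributed 0.38 × 2.11 = 0.8018 pp.
Share of growth = 0.8018 / 8.06 × 100 = 9.9479%.

Employment accounted for 9.95% of growth.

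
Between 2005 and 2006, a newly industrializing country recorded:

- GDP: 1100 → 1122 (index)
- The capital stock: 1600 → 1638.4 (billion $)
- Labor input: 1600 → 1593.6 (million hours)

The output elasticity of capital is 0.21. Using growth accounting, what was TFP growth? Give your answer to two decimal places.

GDP growth = (1122 − 1100) / 1100 = 2%.
The capital stock growth = (1638.4 − 1600) / 1600 = 2.4%.
Labor input growth = (1593.6 − 1600) / 1600 = -0.4%.
Labor's share = 1 − 0.21 = 0.79.
The capital stock: 0.21 × 2.4 = 0.504 pp.
Labor input: 0.79 × (-0.4) = -0.316 pp.
TFP growth = 2 − 0.188 = 1.812%.

1.81%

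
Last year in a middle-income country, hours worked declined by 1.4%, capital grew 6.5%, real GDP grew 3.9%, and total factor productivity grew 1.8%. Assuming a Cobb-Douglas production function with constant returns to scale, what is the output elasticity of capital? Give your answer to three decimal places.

0.443

gY = gA + α·gK + (1−α)·gL, so gY − gA − gL = α(gK − gL).
3.9 − 1.8 + 1.4 = α × (6.5 − (-1.4)).
3.5 = 7.9 α, so α = 0.44304.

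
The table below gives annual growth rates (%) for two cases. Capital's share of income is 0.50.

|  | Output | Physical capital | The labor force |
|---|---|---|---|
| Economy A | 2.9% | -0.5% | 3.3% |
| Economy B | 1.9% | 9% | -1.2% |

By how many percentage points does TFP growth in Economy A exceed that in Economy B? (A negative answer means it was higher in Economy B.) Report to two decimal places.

3.50 percentage points

Labor's share = 1 − 0.5 = 0.5.
Economy A: TFP = 2.9 + 0.25 − 1.65 = 1.5%.
Economy B: TFP = 1.9 − 4.5 + 0.6 = -2%.
Difference = 1.5 − (-2) = 3.5 pp.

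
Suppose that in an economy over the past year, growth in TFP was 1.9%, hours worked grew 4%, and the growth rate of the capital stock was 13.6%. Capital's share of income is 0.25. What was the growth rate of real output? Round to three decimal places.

Labor's share = 1 − 0.25 = 0.75.
The capital stock: 0.25 × 13.6 = 3.4 pp.
Hours worked: 0.75 × 4 = 3 pp.
Output growth = 1.9 + 6.4 = 8.3%.

Real output grew 8.300%.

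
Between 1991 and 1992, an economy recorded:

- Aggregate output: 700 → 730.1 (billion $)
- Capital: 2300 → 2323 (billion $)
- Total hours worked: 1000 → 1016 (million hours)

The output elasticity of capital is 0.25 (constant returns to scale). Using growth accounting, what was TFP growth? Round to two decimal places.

2.85%

Aggregate output growth = (730.1 − 700) / 700 = 4.3%.
Capital growth = (2323 − 2300) / 2300 = 1%.
Total hours worked growth = (1016 − 1000) / 1000 = 1.6%.
Labor's share = 1 − 0.25 = 0.75.
Capital: 0.25 × 1 = 0.25 pp.
Total hours worked: 0.75 × 1.6 = 1.2 pp.
TFP growth = 4.3 − 1.45 = 2.85%.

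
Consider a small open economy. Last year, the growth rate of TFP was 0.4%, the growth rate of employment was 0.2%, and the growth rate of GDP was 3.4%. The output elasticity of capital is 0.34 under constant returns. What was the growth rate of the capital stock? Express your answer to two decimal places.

Labor's share = 1 − 0.34 = 0.66.
gY = gA + 0.66×0.2 + 0.34×g.
0.34×g = 3.4 − 0.4 − 0.132 = 2.868.
g = 2.868 / 0.34 = 8.4353%.

8.44%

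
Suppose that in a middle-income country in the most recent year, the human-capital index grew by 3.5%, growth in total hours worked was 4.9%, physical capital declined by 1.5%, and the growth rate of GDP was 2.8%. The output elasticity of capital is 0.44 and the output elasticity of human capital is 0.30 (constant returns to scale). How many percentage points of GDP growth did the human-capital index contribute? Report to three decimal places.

1.050

Contribution = share × growth = 0.3 × 3.5 = 1.05 pp.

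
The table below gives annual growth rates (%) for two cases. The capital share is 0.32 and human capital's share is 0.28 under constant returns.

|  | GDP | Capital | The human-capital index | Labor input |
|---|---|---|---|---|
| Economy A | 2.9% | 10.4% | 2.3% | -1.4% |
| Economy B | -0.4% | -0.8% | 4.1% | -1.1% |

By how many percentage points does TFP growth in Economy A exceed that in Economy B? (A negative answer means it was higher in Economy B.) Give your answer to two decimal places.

0.34 percentage points

Labor's share = 1 − 0.32 − 0.28 = 0.4.
Economy A: TFP = 2.9 − 3.328 − 0.644 + 0.56 = -0.512%.
Economy B: TFP = -0.4 + 0.256 − 1.148 + 0.44 = -0.852%.
Difference = -0.512 − (-0.852) = 0.34 pp.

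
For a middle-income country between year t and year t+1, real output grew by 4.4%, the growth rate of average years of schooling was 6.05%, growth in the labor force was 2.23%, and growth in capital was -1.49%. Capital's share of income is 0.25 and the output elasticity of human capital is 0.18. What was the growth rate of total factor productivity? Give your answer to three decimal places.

Total factor productivity growth was 2.412%.

Labor's share = 1 − 0.25 − 0.18 = 0.57.
Capital: 0.25 × (-1.49) = -0.3725 pp.
Average years of schooling: 0.18 × 6.05 = 1.089 pp.
The labor force: 0.57 × 2.23 = 1.2711 pp.
TFP growth = 4.4 − 1.9876 = 2.4124%.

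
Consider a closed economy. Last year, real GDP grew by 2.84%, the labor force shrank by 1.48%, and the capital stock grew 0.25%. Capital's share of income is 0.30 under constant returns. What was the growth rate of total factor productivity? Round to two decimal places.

Labor's share = 1 − 0.3 = 0.7.
The capital stock: 0.3 × 0.25 = 0.075 pp.
The labor force: 0.7 × (-1.48) = -1.036 pp.
TFP growth = 2.84 + 0.961 = 3.801%.

Total factor productivity growth was 3.80%.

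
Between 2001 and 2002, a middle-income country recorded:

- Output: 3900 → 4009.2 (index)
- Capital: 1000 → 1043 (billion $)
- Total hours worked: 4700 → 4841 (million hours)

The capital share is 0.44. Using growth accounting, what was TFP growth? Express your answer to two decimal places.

Output growth = (4009.2 − 3900) / 3900 = 2.8%.
Capital growth = (1043 − 1000) / 1000 = 4.3%.
Total hours worked growth = (4841 − 4700) / 4700 = 3%.
Labor's share = 1 − 0.44 = 0.56.
Capital: 0.44 × 4.3 = 1.892 pp.
Total hours worked: 0.56 × 3 = 1.68 pp.
TFP growth = 2.8 − 3.572 = -0.772%.

-0.77%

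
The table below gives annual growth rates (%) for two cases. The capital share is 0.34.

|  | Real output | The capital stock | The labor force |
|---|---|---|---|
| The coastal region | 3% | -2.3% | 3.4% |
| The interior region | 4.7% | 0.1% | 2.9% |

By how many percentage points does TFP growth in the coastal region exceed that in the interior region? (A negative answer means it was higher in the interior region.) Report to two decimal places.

Labor's share = 1 − 0.34 = 0.66.
The coastal region: TFP = 3 + 0.782 − 2.244 = 1.538%.
The interior region: TFP = 4.7 − 0.034 − 1.914 = 2.752%.
Difference = 1.538 − (2.752) = -1.214 pp.

-1.21 percentage points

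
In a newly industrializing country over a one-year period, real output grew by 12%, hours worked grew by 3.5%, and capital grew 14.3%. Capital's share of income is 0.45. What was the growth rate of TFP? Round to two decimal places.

TFP growth was 3.64%.

Labor's share = 1 − 0.45 = 0.55.
Capital: 0.45 × 14.3 = 6.435 pp.
Hours worked: 0.55 × 3.5 = 1.925 pp.
TFP growth = 12 − 8.36 = 3.64%.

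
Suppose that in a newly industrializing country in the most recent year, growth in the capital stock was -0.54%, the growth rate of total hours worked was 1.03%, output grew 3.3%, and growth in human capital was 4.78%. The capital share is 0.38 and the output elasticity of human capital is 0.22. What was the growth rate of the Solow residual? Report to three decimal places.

The Solow residual growth was 2.042%.

Labor's share = 1 − 0.38 − 0.22 = 0.4.
The capital stock: 0.38 × (-0.54) = -0.2052 pp.
Human capital: 0.22 × 4.78 = 1.0516 pp.
Total hours worked: 0.4 × 1.03 = 0.412 pp.
TFP growth = 3.3 − 1.2584 = 2.0416%.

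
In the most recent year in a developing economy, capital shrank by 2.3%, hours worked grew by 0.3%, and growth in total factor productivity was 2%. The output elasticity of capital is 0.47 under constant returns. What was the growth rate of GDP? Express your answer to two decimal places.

Labor's share = 1 − 0.47 = 0.53.
Capital: 0.47 × (-2.3) = -1.081 pp.
Hours worked: 0.53 × 0.3 = 0.159 pp.
Output growth = 2 + (-0.922) = 1.078%.

1.08%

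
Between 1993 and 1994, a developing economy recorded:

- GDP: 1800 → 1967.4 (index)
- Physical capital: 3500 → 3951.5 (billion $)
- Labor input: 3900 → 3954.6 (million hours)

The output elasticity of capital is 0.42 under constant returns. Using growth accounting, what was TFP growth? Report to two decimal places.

GDP growth = (1967.4 − 1800) / 1800 = 9.3%.
Physical capital growth = (3951.5 − 3500) / 3500 = 12.9%.
Labor input growth = (3954.6 − 3900) / 3900 = 1.4%.
Labor's share = 1 − 0.42 = 0.58.
Physical capital: 0.42 × 12.9 = 5.418 pp.
Labor input: 0.58 × 1.4 = 0.812 pp.
TFP growth = 9.3 − 6.23 = 3.07%.

3.07%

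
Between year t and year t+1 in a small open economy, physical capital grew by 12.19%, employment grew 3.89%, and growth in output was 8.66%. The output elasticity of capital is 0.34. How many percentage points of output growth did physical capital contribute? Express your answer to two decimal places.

4.14 percentage points

Contribution = share × growth = 0.34 × 12.19 = 4.1446 pp.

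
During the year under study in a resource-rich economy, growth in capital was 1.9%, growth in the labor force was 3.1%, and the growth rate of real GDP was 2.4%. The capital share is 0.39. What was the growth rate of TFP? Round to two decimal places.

-0.23%

Labor's share = 1 − 0.39 = 0.61.
Capital: 0.39 × 1.9 = 0.741 pp.
The labor force: 0.61 × 3.1 = 1.891 pp.
TFP growth = 2.4 − 2.632 = -0.232%.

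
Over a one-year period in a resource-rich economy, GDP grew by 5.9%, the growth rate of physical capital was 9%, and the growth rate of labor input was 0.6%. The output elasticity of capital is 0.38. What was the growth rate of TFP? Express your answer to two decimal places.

Labor's share = 1 − 0.38 = 0.62.
Physical capital: 0.38 × 9 = 3.42 pp.
Labor input: 0.62 × 0.6 = 0.372 pp.
TFP growth = 5.9 − 3.792 = 2.108%.

TFP grew 2.11%.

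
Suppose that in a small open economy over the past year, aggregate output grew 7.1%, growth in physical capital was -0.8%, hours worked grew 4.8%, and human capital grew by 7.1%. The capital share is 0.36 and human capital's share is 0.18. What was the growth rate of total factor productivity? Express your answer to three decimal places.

3.902%

Labor's share = 1 − 0.36 − 0.18 = 0.46.
Physical capital: 0.36 × (-0.8) = -0.288 pp.
Human capital: 0.18 × 7.1 = 1.278 pp.
Hours worked: 0.46 × 4.8 = 2.208 pp.
TFP growth = 7.1 − 3.198 = 3.902%.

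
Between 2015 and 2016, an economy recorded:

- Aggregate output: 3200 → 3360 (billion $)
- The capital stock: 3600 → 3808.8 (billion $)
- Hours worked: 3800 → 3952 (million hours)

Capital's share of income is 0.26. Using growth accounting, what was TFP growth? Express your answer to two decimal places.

Aggregate output growth = (3360 − 3200) / 3200 = 5%.
The capital stock growth = (3808.8 − 3600) / 3600 = 5.8%.
Hours worked growth = (3952 − 3800) / 3800 = 4%.
Labor's share = 1 − 0.26 = 0.74.
The capital stock: 0.26 × 5.8 = 1.508 pp.
Hours worked: 0.74 × 4 = 2.96 pp.
TFP growth = 5 − 4.468 = 0.532%.

0.53%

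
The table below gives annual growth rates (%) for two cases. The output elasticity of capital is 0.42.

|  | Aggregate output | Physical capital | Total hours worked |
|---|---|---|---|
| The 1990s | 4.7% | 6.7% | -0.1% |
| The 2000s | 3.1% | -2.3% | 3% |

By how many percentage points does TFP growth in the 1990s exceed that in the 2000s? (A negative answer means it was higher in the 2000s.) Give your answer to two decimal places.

-0.38 percentage points

Labor's share = 1 − 0.42 = 0.58.
The 1990s: TFP = 4.7 − 2.814 + 0.058 = 1.944%.
The 2000s: TFP = 3.1 + 0.966 − 1.74 = 2.326%.
Difference = 1.944 − (2.326) = -0.382 pp.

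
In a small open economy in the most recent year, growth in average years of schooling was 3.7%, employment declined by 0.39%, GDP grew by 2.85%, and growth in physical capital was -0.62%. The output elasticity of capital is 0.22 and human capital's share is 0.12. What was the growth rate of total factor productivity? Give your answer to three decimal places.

Labor's share = 1 − 0.22 − 0.12 = 0.66.
Physical capital: 0.22 × (-0.62) = -0.1364 pp.
Average years of schooling: 0.12 × 3.7 = 0.444 pp.
Employment: 0.66 × (-0.39) = -0.2574 pp.
TFP growth = 2.85 − 0.0502 = 2.7998%.

Total factor productivity grew 2.800%.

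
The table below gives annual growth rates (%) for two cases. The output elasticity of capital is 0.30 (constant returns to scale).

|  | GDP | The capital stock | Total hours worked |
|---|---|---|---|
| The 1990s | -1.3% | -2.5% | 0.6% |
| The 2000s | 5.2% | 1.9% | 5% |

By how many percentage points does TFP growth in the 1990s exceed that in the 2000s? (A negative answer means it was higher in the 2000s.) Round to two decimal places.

Labor's share = 1 − 0.3 = 0.7.
The 1990s: TFP = -1.3 + 0.75 − 0.42 = -0.97%.
The 2000s: TFP = 5.2 − 0.57 − 3.5 = 1.13%.
Difference = -0.97 − (1.13) = -2.1 pp.

-2.10 percentage points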